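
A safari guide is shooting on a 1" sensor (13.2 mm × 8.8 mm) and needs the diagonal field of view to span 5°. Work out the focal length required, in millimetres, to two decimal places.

181.68 mm

Sensor diagonal = √(13.2² + 8.8²) = √251.6800 ≈ 15.8644 mm.
From α = 2·arctan(d/2f) we get f = d / (2·tan(α/2)).
With d = 15.8644 mm and α/2 = 2.5°, tan(α/2) ≈ 0.04366, so f ≈ 15.8644 / 0.08732 ≈ 181.6775 mm.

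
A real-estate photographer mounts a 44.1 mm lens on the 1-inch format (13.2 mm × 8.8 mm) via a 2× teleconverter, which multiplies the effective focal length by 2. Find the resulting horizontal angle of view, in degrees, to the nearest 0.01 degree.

8.56°

Effective focal length f = 44.1 × 2 = 88.2 mm.
α = 2·arctan(13.2 / (2 × 88.2)) = 2·arctan(0.07483) ≈ 8.5589°.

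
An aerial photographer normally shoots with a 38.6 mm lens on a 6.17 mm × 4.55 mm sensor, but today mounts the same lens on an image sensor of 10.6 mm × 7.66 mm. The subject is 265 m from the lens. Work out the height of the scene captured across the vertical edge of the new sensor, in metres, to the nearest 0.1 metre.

52.6 m

The focal length stays 38.6 mm; the relevant sensor dimension is now h = 7.66 mm. Object distance dₒ = 265 m = 265000 mm.
Thin-lens field height W = h·(dₒ − f)/f = 7.66 × (265000 − 38.6)/38.6 ≈ 52580.423 mm = 52.5804 m.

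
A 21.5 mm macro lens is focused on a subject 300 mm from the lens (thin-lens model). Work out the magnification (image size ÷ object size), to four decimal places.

Thin lens: 1/f = 1/dₒ + 1/dᵢ → 1/dᵢ = 1/21.5 − 1/300 = 0.0431783 mm⁻¹, so dᵢ ≈ 23.1598 mm.
Magnification m = dᵢ/dₒ = 23.1598/300 ≈ 0.07720.

0.0772×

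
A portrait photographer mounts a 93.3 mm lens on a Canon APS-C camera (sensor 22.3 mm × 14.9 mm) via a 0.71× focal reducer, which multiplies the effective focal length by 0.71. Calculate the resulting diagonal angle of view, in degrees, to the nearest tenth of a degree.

Effective focal length f = 93.3 × 0.71 = 66.243 mm.
Sensor diagonal = √(22.3² + 14.9²) = √719.3000 ≈ 26.8198 mm.
α = 2·arctan(26.820 / (2 × 66.243)) = 2·arctan(0.20243) ≈ 22.8880°.

22.9°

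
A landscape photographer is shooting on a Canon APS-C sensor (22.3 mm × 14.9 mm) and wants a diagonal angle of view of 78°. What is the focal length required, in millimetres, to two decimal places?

Sensor diagonal = √(22.3² + 14.9²) = √719.3000 ≈ 26.8198 mm.
From α = 2·arctan(d/2f) we get f = d / (2·tan(α/2)).
With d = 26.8198 mm and α/2 = 39°, tan(α/2) ≈ 0.80978, so f ≈ 26.8198 / 1.61957 ≈ 16.5598 mm.

16.56 mm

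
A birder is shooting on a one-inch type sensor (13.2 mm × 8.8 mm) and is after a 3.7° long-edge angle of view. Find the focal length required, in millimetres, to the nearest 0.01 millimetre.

204.34 mm

From α = 2·arctan(w/2f) we get f = w / (2·tan(α/2)).
With w = 13.2 mm and α/2 = 1.85°, tan(α/2) ≈ 0.03230, so f ≈ 13.2 / 0.06460 ≈ 204.3355 mm.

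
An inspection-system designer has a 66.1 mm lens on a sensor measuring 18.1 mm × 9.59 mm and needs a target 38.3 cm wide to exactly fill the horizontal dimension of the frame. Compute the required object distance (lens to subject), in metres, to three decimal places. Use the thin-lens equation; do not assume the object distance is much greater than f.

W: 38.3 cm = 383 mm.
Magnification m = w/W = dᵢ/dₒ; combined with 1/f = 1/dₒ + 1/dᵢ this gives dₒ = f·(1 + W/w).
dₒ = 66.1 mm × (1 + 383/18.1) = 66.1 × 22.1602 ≈ 1464.791 mm = 1.46479 m.

1.465 m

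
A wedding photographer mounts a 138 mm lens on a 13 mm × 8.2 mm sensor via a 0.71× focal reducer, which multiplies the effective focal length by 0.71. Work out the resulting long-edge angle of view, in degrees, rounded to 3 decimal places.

Effective focal length f = 138 × 0.71 = 97.98 mm.
α = 2·arctan(13 / (2 × 97.98)) = 2·arctan(0.06634) ≈ 7.5909°.

7.591°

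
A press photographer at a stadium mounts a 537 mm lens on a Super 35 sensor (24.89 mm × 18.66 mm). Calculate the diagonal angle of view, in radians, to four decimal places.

0.0579 rad

Sensor diagonal = √(24.89² + 18.66²) = √967.7077 ≈ 31.1080 mm.
Angle of view α = 2·arctan(d/2f) with d = 31.1080 mm and f = 537 mm.
d/2f = 0.02896; arctan(0.02896) ≈ 0.0290 rad, so α ≈ 0.0579 rad.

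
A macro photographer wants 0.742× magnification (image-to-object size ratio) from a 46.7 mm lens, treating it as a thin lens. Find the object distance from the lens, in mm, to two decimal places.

109.64 mm

With m = dᵢ/dₒ and 1/f = 1/dₒ + 1/dᵢ, substituting dᵢ = m·dₒ gives 1/f = (1 + 1/m)/dₒ, hence dₒ = f·(1 + 1/m).
dₒ = 46.7 × (1 + 1/0.742) = 46.7 × 2.34771 ≈ 109.638 mm.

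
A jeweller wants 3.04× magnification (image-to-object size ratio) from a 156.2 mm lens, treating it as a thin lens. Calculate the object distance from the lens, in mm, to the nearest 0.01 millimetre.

207.58 mm

With m = dᵢ/dₒ and 1/f = 1/dₒ + 1/dᵢ, substituting dᵢ = m·dₒ gives 1/f = (1 + 1/m)/dₒ, hence dₒ = f·(1 + 1/m).
dₒ = 156.2 × (1 + 1/3.04) = 156.2 × 1.32895 ≈ 207.582 mm.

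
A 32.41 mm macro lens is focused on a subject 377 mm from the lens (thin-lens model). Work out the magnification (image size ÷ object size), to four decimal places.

Thin lens: 1/f = 1/dₒ + 1/dᵢ → 1/dᵢ = 1/32.41 − 1/377 = 0.0282022 mm⁻¹, so dᵢ ≈ 35.4583 mm.
Magnification m = dᵢ/dₒ = 35.4583/377 ≈ 0.09405.

0.0941×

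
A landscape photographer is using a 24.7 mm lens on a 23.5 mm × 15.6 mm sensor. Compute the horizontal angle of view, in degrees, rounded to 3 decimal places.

Angle of view α = 2·arctan(w/2f) with w = 23.5 mm and f = 24.7 mm.
w/2f = 0.47571; arctan(0.47571) ≈ 25.4408°, so α ≈ 50.8817°.

50.882°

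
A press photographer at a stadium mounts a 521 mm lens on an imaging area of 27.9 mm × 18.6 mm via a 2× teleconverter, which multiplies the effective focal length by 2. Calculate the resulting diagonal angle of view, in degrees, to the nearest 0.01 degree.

Effective focal length f = 521 × 2 = 1042 mm.
Sensor diagonal = √(27.9² + 18.6²) = √1124.3700 ≈ 33.5316 mm.
α = 2·arctan(33.532 / (2 × 1042)) = 2·arctan(0.01609) ≈ 1.8436°.

1.84°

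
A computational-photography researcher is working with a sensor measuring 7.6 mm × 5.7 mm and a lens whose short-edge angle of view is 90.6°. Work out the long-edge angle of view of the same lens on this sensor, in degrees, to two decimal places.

From the short-edge AOV: f = 5.7 / (2·tan(45.3°)) = 5.7 / 2.02105 ≈ 2.8203 mm.
Long-edge AOV = 2·arctan(7.6 / (2 × 2.8203)) = 2·arctan(1.34737) ≈ 106.8354°.

106.84°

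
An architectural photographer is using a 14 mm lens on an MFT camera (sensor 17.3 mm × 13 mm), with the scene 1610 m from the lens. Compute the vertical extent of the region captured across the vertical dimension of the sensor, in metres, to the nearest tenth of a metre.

dₒ: 1610 m = 1.61e+06 mm.
Similar triangles through the lens centre give W/dₒ = h/dᵢ; with 1/f = 1/dₒ + 1/dᵢ this gives W = h·(dₒ − f)/f.
W = 13 mm × (1.61e+06 − 14) / 14 = 13 × 114999.0000 ≈ 1494987.000 mm = 1494.99 m.

1495.0 m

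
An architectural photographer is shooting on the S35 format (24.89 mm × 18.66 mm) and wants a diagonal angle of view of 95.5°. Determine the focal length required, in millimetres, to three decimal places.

14.128 mm

Sensor diagonal = √(24.89² + 18.66²) = √967.7077 ≈ 31.1080 mm.
From α = 2·arctan(d/2f) we get f = d / (2·tan(α/2)).
With d = 31.1080 mm and α/2 = 47.75°, tan(α/2) ≈ 1.10091, so f ≈ 31.1080 / 2.20183 ≈ 14.1283 mm.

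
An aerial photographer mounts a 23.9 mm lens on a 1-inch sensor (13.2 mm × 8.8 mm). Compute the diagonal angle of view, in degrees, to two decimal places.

36.72°

Sensor diagonal = √(13.2² + 8.8²) = √251.6800 ≈ 15.8644 mm.
Angle of view α = 2·arctan(d/2f) with d = 15.8644 mm and f = 23.9 mm.
d/2f = 0.33189; arctan(0.33189) ≈ 18.3606°, so α ≈ 36.7212°.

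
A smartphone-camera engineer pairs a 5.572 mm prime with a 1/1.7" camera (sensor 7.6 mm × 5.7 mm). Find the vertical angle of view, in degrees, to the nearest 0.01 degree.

Angle of view α = 2·arctan(h/2f) with h = 5.7 mm and f = 5.572 mm.
h/2f = 0.51149; arctan(0.51149) ≈ 27.0891°, so α ≈ 54.1782°.

54.18°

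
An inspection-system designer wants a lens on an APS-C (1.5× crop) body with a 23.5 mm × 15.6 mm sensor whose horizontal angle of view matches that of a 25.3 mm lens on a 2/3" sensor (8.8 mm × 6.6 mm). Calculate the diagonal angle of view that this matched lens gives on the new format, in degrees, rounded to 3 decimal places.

Equal horizontal AOV ⇒ f₂ = f₁ · 23.5/8.8 = 25.3 × 2.67045 ≈ 67.5625 mm.
Sensor diagonal = √(23.5² + 15.6²) = √795.6100 ≈ 28.2066 mm.
Diagonal AOV on the new format = 2·arctan(28.2066 / (2 × 67.5625)) = 2·arctan(0.20874) ≈ 23.5817°.

23.582°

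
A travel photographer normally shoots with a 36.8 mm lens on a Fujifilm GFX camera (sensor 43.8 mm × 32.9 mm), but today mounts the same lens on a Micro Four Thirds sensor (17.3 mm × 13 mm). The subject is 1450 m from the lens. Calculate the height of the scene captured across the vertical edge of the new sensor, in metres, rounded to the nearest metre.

512 m

The focal length stays 36.8 mm; the relevant sensor dimension is now h = 13 mm. Object distance dₒ = 1450 m = 1.45e+06 mm.
Thin-lens field height W = h·(dₒ − f)/f = 13 × (1.45e+06 − 36.8)/36.8 ≈ 512215.261 mm = 512.215 m.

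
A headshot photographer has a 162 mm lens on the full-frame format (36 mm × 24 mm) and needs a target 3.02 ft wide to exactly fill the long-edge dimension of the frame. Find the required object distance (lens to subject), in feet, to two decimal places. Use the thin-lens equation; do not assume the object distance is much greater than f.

14.12 ft

W: 3.02 ft × 304.8 mm/ft = 920.50 mm.
Magnification m = w/W = dᵢ/dₒ; combined with 1/f = 1/dₒ + 1/dᵢ this gives dₒ = f·(1 + W/w).
dₒ = 162 mm × (1 + 920.496/36) = 162 × 26.5693 ≈ 4304.232 mm = 4304.232/304.8 ft = 14.1215 ft.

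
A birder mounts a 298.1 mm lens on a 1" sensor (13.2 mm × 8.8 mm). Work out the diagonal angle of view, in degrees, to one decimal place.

3.0°

Sensor diagonal = √(13.2² + 8.8²) = √251.6800 ≈ 15.8644 mm.
Angle of view α = 2·arctan(d/2f) with d = 15.8644 mm and f = 298.1 mm.
d/2f = 0.02661; arctan(0.02661) ≈ 1.5242°, so α ≈ 3.0485°.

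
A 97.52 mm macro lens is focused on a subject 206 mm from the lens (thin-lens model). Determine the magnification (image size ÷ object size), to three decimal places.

0.899×

Thin lens: 1/f = 1/dₒ + 1/dᵢ → 1/dᵢ = 1/97.52 − 1/206 = 0.0053999 mm⁻¹, so dᵢ ≈ 185.1873 mm.
Magnification m = dᵢ/dₒ = 185.1873/206 ≈ 0.89897.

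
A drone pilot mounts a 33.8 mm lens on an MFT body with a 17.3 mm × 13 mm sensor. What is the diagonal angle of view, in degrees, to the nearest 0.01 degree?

35.50°

Sensor diagonal = √(17.3² + 13²) = √468.2900 ≈ 21.6400 mm.
Angle of view α = 2·arctan(d/2f) with d = 21.6400 mm and f = 33.8 mm.
d/2f = 0.32012; arctan(0.32012) ≈ 17.7508°, so α ≈ 35.5017°.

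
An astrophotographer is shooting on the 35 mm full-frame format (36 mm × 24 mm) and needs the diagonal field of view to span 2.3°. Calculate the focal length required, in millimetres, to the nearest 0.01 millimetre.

1077.68 mm

Sensor diagonal = √(36² + 24²) = √1872.0000 ≈ 43.2666 mm.
From α = 2·arctan(d/2f) we get f = d / (2·tan(α/2)).
With d = 43.2666 mm and α/2 = 1.15°, tan(α/2) ≈ 0.02007, so f ≈ 43.2666 / 0.04015 ≈ 1077.6789 mm.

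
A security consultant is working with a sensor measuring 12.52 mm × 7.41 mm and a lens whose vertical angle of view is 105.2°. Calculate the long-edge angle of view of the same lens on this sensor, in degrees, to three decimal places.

From the vertical AOV: f = 7.41 / (2·tan(52.6°)) = 7.41 / 2.61589 ≈ 2.8327 mm.
Long-edge AOV = 2·arctan(12.52 / (2 × 2.8327)) = 2·arctan(2.20992) ≈ 131.3059°.

131.306°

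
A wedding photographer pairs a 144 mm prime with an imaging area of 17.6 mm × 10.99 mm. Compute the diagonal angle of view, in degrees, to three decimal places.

8.242°

Sensor diagonal = √(17.6² + 10.99²) = √430.5401 ≈ 20.7495 mm.
Angle of view α = 2·arctan(d/2f) with d = 20.7495 mm and f = 144 mm.
d/2f = 0.07205; arctan(0.07205) ≈ 4.1209°, so α ≈ 8.2417°.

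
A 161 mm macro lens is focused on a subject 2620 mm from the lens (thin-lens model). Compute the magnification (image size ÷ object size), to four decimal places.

0.0655×

Thin lens: 1/f = 1/dₒ + 1/dᵢ → 1/dᵢ = 1/161 − 1/2620 = 0.0058295 mm⁻¹, so dᵢ ≈ 171.5413 mm.
Magnification m = dᵢ/dₒ = 171.5413/2620 ≈ 0.06547.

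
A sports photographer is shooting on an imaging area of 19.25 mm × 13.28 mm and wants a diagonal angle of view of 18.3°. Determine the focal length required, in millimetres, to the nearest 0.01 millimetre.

Sensor diagonal = √(19.25² + 13.28²) = √546.9209 ≈ 23.3863 mm.
From α = 2·arctan(d/2f) we get f = d / (2·tan(α/2)).
With d = 23.3863 mm and α/2 = 9.15°, tan(α/2) ≈ 0.16107, so f ≈ 23.3863 / 0.32214 ≈ 72.5972 mm.

72.60 mm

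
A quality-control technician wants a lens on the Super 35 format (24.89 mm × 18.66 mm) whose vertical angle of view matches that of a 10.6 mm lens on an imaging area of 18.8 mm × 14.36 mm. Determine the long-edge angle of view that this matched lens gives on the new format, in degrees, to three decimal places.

84.196°

Equal vertical AOV ⇒ f₂ = f₁ · 18.66/14.36 = 10.6 × 1.29944 ≈ 13.7741 mm.
Long-edge AOV on the new format = 2·arctan(24.89 / (2 × 13.7741)) = 2·arctan(0.90351) ≈ 84.1961°.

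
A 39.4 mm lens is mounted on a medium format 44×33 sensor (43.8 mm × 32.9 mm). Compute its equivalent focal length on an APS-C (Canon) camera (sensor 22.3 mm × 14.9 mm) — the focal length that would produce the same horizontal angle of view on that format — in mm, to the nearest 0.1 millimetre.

20.1 mm

Equal angle of view means equal width/f ratio, so f₂ = f₁ · (width₂/width₁) = 39.4 × 22.3/43.8.
f₂ = 39.4 × 0.50913 ≈ 20.060 mm.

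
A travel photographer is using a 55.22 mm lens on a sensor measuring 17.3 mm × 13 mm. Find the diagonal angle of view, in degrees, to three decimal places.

Sensor diagonal = √(17.3² + 13²) = √468.2900 ≈ 21.6400 mm.
Angle of view α = 2·arctan(d/2f) with d = 21.6400 mm and f = 55.22 mm.
d/2f = 0.19594; arctan(0.19594) ≈ 11.0863°, so α ≈ 22.1726°.

22.173°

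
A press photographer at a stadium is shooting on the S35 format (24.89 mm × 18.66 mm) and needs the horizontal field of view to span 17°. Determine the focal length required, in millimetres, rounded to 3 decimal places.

From α = 2·arctan(w/2f) we get f = w / (2·tan(α/2)).
With w = 24.89 mm and α/2 = 8.5°, tan(α/2) ≈ 0.14945, so f ≈ 24.89 / 0.29890 ≈ 83.2714 mm.

83.271 mm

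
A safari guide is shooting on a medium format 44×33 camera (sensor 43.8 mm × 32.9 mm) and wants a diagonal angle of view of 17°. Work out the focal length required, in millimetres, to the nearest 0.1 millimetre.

Sensor diagonal = √(43.8² + 32.9²) = √3000.8500 ≈ 54.7800 mm.
From α = 2·arctan(d/2f) we get f = d / (2·tan(α/2)).
With d = 54.7800 mm and α/2 = 8.5°, tan(α/2) ≈ 0.14945, so f ≈ 54.7800 / 0.29890 ≈ 183.2708 mm.

183.3 mm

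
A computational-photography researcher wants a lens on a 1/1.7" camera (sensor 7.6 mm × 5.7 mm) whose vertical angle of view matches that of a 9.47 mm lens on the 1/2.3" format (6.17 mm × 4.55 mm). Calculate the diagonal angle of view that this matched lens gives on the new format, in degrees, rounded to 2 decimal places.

Equal vertical AOV ⇒ f₂ = f₁ · 5.7/4.55 = 9.47 × 1.25275 ≈ 11.8635 mm.
Sensor diagonal = √(7.6² + 5.7²) = √90.2500 ≈ 9.5000 mm.
Diagonal AOV on the new format = 2·arctan(9.5000 / (2 × 11.8635)) = 2·arctan(0.40039) ≈ 43.6411°.

43.64°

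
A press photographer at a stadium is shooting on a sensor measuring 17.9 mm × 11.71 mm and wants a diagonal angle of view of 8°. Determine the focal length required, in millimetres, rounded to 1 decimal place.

152.9 mm

Sensor diagonal = √(17.9² + 11.71²) = √457.5341 ≈ 21.3900 mm.
From α = 2·arctan(d/2f) we get f = d / (2·tan(α/2)).
With d = 21.3900 mm and α/2 = 4°, tan(α/2) ≈ 0.06993, so f ≈ 21.3900 / 0.13985 ≈ 152.9460 mm.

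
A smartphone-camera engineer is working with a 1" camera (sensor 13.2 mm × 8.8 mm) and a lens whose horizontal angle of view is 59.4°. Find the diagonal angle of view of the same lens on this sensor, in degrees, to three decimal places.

68.863°

From the horizontal AOV: f = 13.2 / (2·tan(29.7°)) = 13.2 / 1.14078 ≈ 11.5710 mm.
Sensor diagonal = √(13.2² + 8.8²) = √251.6800 ≈ 15.8644 mm.
Diagonal AOV = 2·arctan(15.8644 / (2 × 11.5710)) = 2·arctan(0.68552) ≈ 68.8631°.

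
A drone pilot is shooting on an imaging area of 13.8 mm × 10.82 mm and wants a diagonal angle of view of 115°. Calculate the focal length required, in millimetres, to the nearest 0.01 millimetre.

Sensor diagonal = √(13.8² + 10.82²) = √307.5124 ≈ 17.5360 mm.
From α = 2·arctan(d/2f) we get f = d / (2·tan(α/2)).
With d = 17.5360 mm and α/2 = 57.5°, tan(α/2) ≈ 1.56969, so f ≈ 17.5360 / 3.13937 ≈ 5.5858 mm.

5.59 mm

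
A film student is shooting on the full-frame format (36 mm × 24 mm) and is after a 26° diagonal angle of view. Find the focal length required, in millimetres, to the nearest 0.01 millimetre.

Sensor diagonal = √(36² + 24²) = √1872.0000 ≈ 43.2666 mm.
From α = 2·arctan(d/2f) we get f = d / (2·tan(α/2)).
With d = 43.2666 mm and α/2 = 13°, tan(α/2) ≈ 0.23087, so f ≈ 43.2666 / 0.46174 ≈ 93.7042 mm.

93.70 mm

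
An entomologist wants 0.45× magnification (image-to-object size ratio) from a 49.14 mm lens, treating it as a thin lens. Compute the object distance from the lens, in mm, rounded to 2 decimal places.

158.34 mm

With m = dᵢ/dₒ and 1/f = 1/dₒ + 1/dᵢ, substituting dᵢ = m·dₒ gives 1/f = (1 + 1/m)/dₒ, hence dₒ = f·(1 + 1/m).
dₒ = 49.14 × (1 + 1/0.45) = 49.14 × 3.22222 ≈ 158.340 mm.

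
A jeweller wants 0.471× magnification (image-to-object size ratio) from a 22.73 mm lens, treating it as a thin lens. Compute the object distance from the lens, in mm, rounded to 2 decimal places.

70.99 mm

With m = dᵢ/dₒ and 1/f = 1/dₒ + 1/dᵢ, substituting dᵢ = m·dₒ gives 1/f = (1 + 1/m)/dₒ, hence dₒ = f·(1 + 1/m).
dₒ = 22.73 × (1 + 1/0.471) = 22.73 × 3.12314 ≈ 70.989 mm.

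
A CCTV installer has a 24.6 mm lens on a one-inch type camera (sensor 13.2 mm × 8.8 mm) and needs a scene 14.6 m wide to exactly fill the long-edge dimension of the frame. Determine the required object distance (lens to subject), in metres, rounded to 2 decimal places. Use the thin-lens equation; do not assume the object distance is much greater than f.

27.23 m

W: 14.6 m = 14600 mm.
Magnification m = w/W = dᵢ/dₒ; combined with 1/f = 1/dₒ + 1/dᵢ this gives dₒ = f·(1 + W/w).
dₒ = 24.6 mm × (1 + 14600/13.2) = 24.6 × 1107.0606 ≈ 27233.691 mm = 27.2337 m.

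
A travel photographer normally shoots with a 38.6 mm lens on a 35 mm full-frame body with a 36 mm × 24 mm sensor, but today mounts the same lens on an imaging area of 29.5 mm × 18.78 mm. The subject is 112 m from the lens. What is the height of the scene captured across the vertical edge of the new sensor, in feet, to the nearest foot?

The focal length stays 38.6 mm; the relevant sensor dimension is now h = 18.78 mm. Object distance dₒ = 112 m = 112000 mm.
Thin-lens field height W = h·(dₒ − f)/f = 18.78 × (112000 − 38.6)/38.6 ≈ 54472.412 mm = 54472.412/304.8 ft = 178.715 ft.

179 ft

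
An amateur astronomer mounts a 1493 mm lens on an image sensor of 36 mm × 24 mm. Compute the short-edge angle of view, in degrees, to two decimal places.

Angle of view α = 2·arctan(h/2f) with h = 24 mm and f = 1493 mm.
h/2f = 0.00804; arctan(0.00804) ≈ 0.4605°, so α ≈ 0.9210°.

0.92°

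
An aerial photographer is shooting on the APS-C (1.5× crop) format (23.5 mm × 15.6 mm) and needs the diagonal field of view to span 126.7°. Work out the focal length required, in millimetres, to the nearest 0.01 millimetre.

Sensor diagonal = √(23.5² + 15.6²) = √795.6100 ≈ 28.2066 mm.
From α = 2·arctan(d/2f) we get f = d / (2·tan(α/2)).
With d = 28.2066 mm and α/2 = 63.35°, tan(α/2) ≈ 1.99261, so f ≈ 28.2066 / 3.98522 ≈ 7.0778 mm.

7.08 mm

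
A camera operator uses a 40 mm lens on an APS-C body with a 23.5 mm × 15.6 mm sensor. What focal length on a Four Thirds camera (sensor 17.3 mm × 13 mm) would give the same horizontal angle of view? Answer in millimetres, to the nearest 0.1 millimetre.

Equal angle of view means equal width/f ratio, so f₂ = f₁ · (width₂/width₁) = 40 × 17.3/23.5.
f₂ = 40 × 0.73617 ≈ 29.447 mm.

29.4 mm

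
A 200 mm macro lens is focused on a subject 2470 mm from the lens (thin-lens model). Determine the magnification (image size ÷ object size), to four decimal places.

0.0881×

Thin lens: 1/f = 1/dₒ + 1/dᵢ → 1/dᵢ = 1/200 − 1/2470 = 0.0045951 mm⁻¹, so dᵢ ≈ 217.6211 mm.
Magnification m = dᵢ/dₒ = 217.6211/2470 ≈ 0.08811.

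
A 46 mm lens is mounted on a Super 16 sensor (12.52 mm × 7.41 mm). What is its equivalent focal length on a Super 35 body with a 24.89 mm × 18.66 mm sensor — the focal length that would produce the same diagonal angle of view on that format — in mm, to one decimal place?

Sensor diagonal = √(12.52² + 7.41²) = √211.6585 ≈ 14.5485 mm.
Sensor diagonal = √(24.89² + 18.66²) = √967.7077 ≈ 31.1080 mm.
Equal angle of view means equal diagonal/f ratio, so f₂ = f₁ · (diagonal₂/diagonal₁) = 46 × 31.1080/14.5485.
f₂ = 46 × 2.13823 ≈ 98.359 mm.

98.4 mm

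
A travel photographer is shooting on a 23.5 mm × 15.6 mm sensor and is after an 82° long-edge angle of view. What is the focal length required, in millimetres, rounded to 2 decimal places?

From α = 2·arctan(w/2f) we get f = w / (2·tan(α/2)).
With w = 23.5 mm and α/2 = 41°, tan(α/2) ≈ 0.86929, so f ≈ 23.5 / 1.73857 ≈ 13.5168 mm.

13.52 mm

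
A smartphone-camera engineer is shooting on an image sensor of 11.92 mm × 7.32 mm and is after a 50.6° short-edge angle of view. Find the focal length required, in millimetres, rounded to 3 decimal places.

7.743 mm

From α = 2·arctan(h/2f) we get f = h / (2·tan(α/2)).
With h = 7.32 mm and α/2 = 25.3°, tan(α/2) ≈ 0.47270, so f ≈ 7.32 / 0.94540 ≈ 7.7428 mm.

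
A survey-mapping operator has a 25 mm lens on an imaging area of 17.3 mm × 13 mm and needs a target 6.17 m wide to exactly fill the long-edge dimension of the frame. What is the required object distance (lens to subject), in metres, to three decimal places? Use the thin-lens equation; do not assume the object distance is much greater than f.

8.941 m

W: 6.17 m = 6170 mm.
Magnification m = w/W = dᵢ/dₒ; combined with 1/f = 1/dₒ + 1/dᵢ this gives dₒ = f·(1 + W/w).
dₒ = 25 mm × (1 + 6170/17.3) = 25 × 357.6474 ≈ 8941.185 mm = 8.94118 m.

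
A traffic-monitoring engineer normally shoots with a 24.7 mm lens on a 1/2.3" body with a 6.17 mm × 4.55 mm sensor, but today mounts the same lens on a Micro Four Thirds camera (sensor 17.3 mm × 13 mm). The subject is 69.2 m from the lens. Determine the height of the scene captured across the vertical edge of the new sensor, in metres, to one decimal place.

The focal length stays 24.7 mm; the relevant sensor dimension is now h = 13 mm. Object distance dₒ = 69.2 m = 69200 mm.
Thin-lens field height W = h·(dₒ − f)/f = 13 × (69200 − 24.7)/24.7 ≈ 36408.053 mm = 36.4081 m.

36.4 m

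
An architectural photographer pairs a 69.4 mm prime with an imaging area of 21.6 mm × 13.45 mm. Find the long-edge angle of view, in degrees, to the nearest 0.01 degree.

Angle of view α = 2·arctan(w/2f) with w = 21.6 mm and f = 69.4 mm.
w/2f = 0.15562; arctan(0.15562) ≈ 8.8454°, so α ≈ 17.6908°.

17.69°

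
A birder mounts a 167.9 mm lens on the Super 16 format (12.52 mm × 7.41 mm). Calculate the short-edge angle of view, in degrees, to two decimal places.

2.53°

Angle of view α = 2·arctan(h/2f) with h = 7.41 mm and f = 167.9 mm.
h/2f = 0.02207; arctan(0.02207) ≈ 1.2641°, so α ≈ 2.5282°.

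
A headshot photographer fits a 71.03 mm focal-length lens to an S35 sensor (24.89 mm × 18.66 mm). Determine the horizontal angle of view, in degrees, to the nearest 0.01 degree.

19.88°

Angle of view α = 2·arctan(w/2f) with w = 24.89 mm and f = 71.03 mm.
w/2f = 0.17521; arctan(0.17521) ≈ 9.9378°, so α ≈ 19.8756°.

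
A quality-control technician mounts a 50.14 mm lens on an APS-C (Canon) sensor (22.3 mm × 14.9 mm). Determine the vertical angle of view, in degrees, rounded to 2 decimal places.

Angle of view α = 2·arctan(h/2f) with h = 14.9 mm and f = 50.14 mm.
h/2f = 0.14858; arctan(0.14858) ≈ 8.4514°, so α ≈ 16.9028°.

16.90°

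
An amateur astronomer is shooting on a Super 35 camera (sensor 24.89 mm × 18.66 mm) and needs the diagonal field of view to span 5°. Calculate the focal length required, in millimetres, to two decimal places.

356.25 mm

Sensor diagonal = √(24.89² + 18.66²) = √967.7077 ≈ 31.1080 mm.
From α = 2·arctan(d/2f) we get f = d / (2·tan(α/2)).
With d = 31.1080 mm and α/2 = 2.5°, tan(α/2) ≈ 0.04366, so f ≈ 31.1080 / 0.08732 ≈ 356.2452 mm.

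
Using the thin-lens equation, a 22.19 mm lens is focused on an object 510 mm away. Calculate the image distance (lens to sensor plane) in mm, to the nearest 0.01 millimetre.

1/dᵢ = 1/f − 1/dₒ = 1/22.19 − 1/510 = 0.0431046 mm⁻¹.
dᵢ = 1/0.0431046 ≈ 23.1994 mm.

23.20 mm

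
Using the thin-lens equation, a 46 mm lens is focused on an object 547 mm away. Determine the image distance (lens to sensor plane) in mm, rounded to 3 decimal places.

50.224 mm

1/dᵢ = 1/f − 1/dₒ = 1/46 − 1/547 = 0.0199110 mm⁻¹.
dᵢ = 1/0.0199110 ≈ 50.2236 mm.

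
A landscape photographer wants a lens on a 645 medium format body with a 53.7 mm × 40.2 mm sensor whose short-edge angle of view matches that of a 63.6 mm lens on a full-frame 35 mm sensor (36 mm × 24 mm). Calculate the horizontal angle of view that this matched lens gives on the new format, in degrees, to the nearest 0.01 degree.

28.29°

Equal short-edge AOV ⇒ f₂ = f₁ · 40.2/24 = 63.6 × 1.67500 ≈ 106.5300 mm.
Horizontal AOV on the new format = 2·arctan(53.7 / (2 × 106.5300)) = 2·arctan(0.25204) ≈ 28.2926°.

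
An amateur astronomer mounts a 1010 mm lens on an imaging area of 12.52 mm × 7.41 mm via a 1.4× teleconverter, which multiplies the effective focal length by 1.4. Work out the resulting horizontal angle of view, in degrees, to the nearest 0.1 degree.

Effective focal length f = 1010 × 1.4 = 1414 mm.
α = 2·arctan(12.52 / (2 × 1414)) = 2·arctan(0.00443) ≈ 0.5073°.

0.5°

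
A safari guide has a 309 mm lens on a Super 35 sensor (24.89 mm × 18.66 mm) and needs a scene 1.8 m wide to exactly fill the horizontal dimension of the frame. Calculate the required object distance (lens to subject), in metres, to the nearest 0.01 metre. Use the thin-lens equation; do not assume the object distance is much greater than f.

W: 1.8 m = 1800 mm.
Magnification m = w/W = dᵢ/dₒ; combined with 1/f = 1/dₒ + 1/dᵢ this gives dₒ = f·(1 + W/w).
dₒ = 309 mm × (1 + 1800/24.89) = 309 × 73.3182 ≈ 22655.324 mm = 22.6553 m.

22.66 m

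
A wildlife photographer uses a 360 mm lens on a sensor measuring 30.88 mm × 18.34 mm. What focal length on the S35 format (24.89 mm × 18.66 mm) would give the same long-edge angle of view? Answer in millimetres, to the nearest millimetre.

290 mm

Equal angle of view means equal width/f ratio, so f₂ = f₁ · (width₂/width₁) = 360 × 24.89/30.88.
f₂ = 360 × 0.80602 ≈ 290.168 mm.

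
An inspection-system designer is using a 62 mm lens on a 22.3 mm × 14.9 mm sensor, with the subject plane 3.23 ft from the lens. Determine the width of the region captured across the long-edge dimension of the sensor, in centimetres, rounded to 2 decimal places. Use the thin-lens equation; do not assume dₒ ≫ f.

33.18 cm

dₒ: 3.23 ft × 304.8 mm/ft = 984.50 mm.
Similar triangles through the lens centre give W/dₒ = w/dᵢ; with 1/f = 1/dₒ + 1/dᵢ this gives W = w·(dₒ − f)/f.
W = 22.3 mm × (984.504 − 62) / 62 = 22.3 × 14.8791 ≈ 331.804 mm = 33.1804 cm.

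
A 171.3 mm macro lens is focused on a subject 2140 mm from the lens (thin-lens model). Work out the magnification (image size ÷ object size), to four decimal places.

Thin lens: 1/f = 1/dₒ + 1/dᵢ → 1/dᵢ = 1/171.3 − 1/2140 = 0.0053704 mm⁻¹, so dᵢ ≈ 186.2051 mm.
Magnification m = dᵢ/dₒ = 186.2051/2140 ≈ 0.08701.

0.0870×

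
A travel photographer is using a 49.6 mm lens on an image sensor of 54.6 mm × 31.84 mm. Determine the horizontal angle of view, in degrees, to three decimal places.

Angle of view α = 2·arctan(w/2f) with w = 54.6 mm and f = 49.6 mm.
w/2f = 0.55040; arctan(0.55040) ≈ 28.8285°, so α ≈ 57.6571°.

57.657°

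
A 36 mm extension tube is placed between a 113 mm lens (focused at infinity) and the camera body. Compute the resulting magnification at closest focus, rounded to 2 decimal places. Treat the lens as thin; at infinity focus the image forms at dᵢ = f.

The tube moves the image plane from f to f + e, so dᵢ = 113 + 36 = 149 mm. Focus is achieved when 1/f = 1/dₒ + 1/dᵢ, giving dₒ = 1/(1/f − 1/(f+e)).
Magnification m = dᵢ/dₒ = (f+e)·(1/f − 1/(f+e)) = e/f = 36/113 ≈ 0.3186.

0.32×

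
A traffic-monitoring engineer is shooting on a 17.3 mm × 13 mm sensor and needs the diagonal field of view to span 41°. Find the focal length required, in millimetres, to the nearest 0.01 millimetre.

28.94 mm

Sensor diagonal = √(17.3² + 13²) = √468.2900 ≈ 21.6400 mm.
From α = 2·arctan(d/2f) we get f = d / (2·tan(α/2)).
With d = 21.6400 mm and α/2 = 20.5°, tan(α/2) ≈ 0.37388, so f ≈ 21.6400 / 0.74777 ≈ 28.9394 mm.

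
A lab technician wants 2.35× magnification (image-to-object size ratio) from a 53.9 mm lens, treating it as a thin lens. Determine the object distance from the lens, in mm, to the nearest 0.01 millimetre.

76.84 mm

With m = dᵢ/dₒ and 1/f = 1/dₒ + 1/dᵢ, substituting dᵢ = m·dₒ gives 1/f = (1 + 1/m)/dₒ, hence dₒ = f·(1 + 1/m).
dₒ = 53.9 × (1 + 1/2.35) = 53.9 × 1.42553 ≈ 76.836 mm.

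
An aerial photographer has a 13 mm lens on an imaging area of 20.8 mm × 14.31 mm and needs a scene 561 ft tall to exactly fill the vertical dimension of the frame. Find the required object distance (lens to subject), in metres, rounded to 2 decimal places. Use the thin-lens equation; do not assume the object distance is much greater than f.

W: 561 ft × 304.8 mm/ft = 170992.79 mm.
Magnification m = h/W = dᵢ/dₒ; combined with 1/f = 1/dₒ + 1/dᵢ this gives dₒ = f·(1 + W/h).
dₒ = 13 mm × (1 + 170993/14.31) = 13 × 11950.1820 ≈ 155352.366 mm = 155.352 m.

155.35 m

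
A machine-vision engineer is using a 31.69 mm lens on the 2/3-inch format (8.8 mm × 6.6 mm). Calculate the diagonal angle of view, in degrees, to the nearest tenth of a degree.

19.7°

Sensor diagonal = √(8.8² + 6.6²) = √121.0000 ≈ 11.0000 mm.
Angle of view α = 2·arctan(d/2f) with d = 11.0000 mm and f = 31.69 mm.
d/2f = 0.17356; arctan(0.17356) ≈ 9.8460°, so α ≈ 19.6919°.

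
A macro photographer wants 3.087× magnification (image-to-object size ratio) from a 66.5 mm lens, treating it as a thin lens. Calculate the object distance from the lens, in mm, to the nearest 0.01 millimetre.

88.04 mm

With m = dᵢ/dₒ and 1/f = 1/dₒ + 1/dᵢ, substituting dᵢ = m·dₒ gives 1/f = (1 + 1/m)/dₒ, hence dₒ = f·(1 + 1/m).
dₒ = 66.5 × (1 + 1/3.087) = 66.5 × 1.32394 ≈ 88.042 mm.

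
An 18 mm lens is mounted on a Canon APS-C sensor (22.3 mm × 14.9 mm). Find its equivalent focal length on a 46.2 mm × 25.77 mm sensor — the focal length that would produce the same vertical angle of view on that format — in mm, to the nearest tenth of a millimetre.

31.1 mm

Equal angle of view means equal height/f ratio, so f₂ = f₁ · (height₂/height₁) = 18 × 25.77/14.9.
f₂ = 18 × 1.72953 ≈ 31.132 mm.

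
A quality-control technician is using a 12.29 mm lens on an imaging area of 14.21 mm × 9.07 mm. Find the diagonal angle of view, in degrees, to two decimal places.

68.89°

Sensor diagonal = √(14.21² + 9.07²) = √284.1890 ≈ 16.8579 mm.
Angle of view α = 2·arctan(d/2f) with d = 16.8579 mm and f = 12.29 mm.
d/2f = 0.68584; arctan(0.68584) ≈ 34.4438°, so α ≈ 68.8876°.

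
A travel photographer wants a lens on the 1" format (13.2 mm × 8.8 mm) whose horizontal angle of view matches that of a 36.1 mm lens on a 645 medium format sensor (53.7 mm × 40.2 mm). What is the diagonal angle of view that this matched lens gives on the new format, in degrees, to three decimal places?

83.587°

Equal horizontal AOV ⇒ f₂ = f₁ · 13.2/53.7 = 36.1 × 0.24581 ≈ 8.8737 mm.
Sensor diagonal = √(13.2² + 8.8²) = √251.6800 ≈ 15.8644 mm.
Diagonal AOV on the new format = 2·arctan(15.8644 / (2 × 8.8737)) = 2·arctan(0.89390) ≈ 83.5869°.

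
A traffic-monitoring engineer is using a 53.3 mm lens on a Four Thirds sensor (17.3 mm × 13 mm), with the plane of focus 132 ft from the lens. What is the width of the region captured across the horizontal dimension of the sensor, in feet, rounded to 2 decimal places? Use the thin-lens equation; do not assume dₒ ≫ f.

42.79 ft

dₒ: 132 ft × 304.8 mm/ft = 40233.60 mm.
Similar triangles through the lens centre give W/dₒ = w/dᵢ; with 1/f = 1/dₒ + 1/dᵢ this gives W = w·(dₒ − f)/f.
W = 17.3 mm × (40233.6 − 53.3) / 53.3 = 17.3 × 753.8518 ≈ 13041.635 mm = 13041.635/304.8 ft = 42.7875 ft.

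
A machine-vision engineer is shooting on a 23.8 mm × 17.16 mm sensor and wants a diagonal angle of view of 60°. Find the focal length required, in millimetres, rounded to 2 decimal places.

Sensor diagonal = √(23.8² + 17.16²) = √860.9056 ≈ 29.3412 mm.
From α = 2·arctan(d/2f) we get f = d / (2·tan(α/2)).
With d = 29.3412 mm and α/2 = 30°, tan(α/2) ≈ 0.57735, so f ≈ 29.3412 / 1.15470 ≈ 25.4102 mm.

25.41 mm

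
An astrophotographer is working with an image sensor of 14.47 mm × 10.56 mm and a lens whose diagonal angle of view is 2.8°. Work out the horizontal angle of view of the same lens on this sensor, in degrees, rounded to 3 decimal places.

2.262°

Sensor diagonal = √(14.47² + 10.56²) = √320.8945 ≈ 17.9135 mm.
From the diagonal AOV: f = 17.9135 / (2·tan(1.4°)) = 17.9135 / 0.04888 ≈ 366.4876 mm.
Horizontal AOV = 2·arctan(14.47 / (2 × 366.4876)) = 2·arctan(0.01974) ≈ 2.2619°.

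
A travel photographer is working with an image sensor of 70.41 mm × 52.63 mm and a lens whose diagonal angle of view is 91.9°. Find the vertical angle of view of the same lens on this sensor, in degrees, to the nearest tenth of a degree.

Sensor diagonal = √(70.41² + 52.63²) = √7727.4850 ≈ 87.9061 mm.
From the diagonal AOV: f = 87.9061 / (2·tan(45.95°)) = 87.9061 / 2.06745 ≈ 42.5192 mm.
Vertical AOV = 2·arctan(52.63 / (2 × 42.5192)) = 2·arctan(0.61890) ≈ 63.5065°.

63.5°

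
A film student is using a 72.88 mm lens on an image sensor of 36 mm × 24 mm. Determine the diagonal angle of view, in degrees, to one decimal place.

33.1°

Sensor diagonal = √(36² + 24²) = √1872.0000 ≈ 43.2666 mm.
Angle of view α = 2·arctan(d/2f) with d = 43.2666 mm and f = 72.88 mm.
d/2f = 0.29683; arctan(0.29683) ≈ 16.5327°, so α ≈ 33.0654°.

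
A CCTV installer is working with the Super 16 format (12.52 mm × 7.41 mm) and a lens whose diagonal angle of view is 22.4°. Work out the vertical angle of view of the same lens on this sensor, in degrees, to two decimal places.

Sensor diagonal = √(12.52² + 7.41²) = √211.6585 ≈ 14.5485 mm.
From the diagonal AOV: f = 14.5485 / (2·tan(11.2°)) = 14.5485 / 0.39601 ≈ 36.7376 mm.
Vertical AOV = 2·arctan(7.41 / (2 × 36.7376)) = 2·arctan(0.10085) ≈ 11.5177°.

11.52°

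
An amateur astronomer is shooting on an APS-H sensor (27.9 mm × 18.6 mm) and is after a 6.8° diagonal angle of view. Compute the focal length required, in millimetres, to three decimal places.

282.201 mm

Sensor diagonal = √(27.9² + 18.6²) = √1124.3700 ≈ 33.5316 mm.
From α = 2·arctan(d/2f) we get f = d / (2·tan(α/2)).
With d = 33.5316 mm and α/2 = 3.4°, tan(α/2) ≈ 0.05941, so f ≈ 33.5316 / 0.11882 ≈ 282.2007 mm.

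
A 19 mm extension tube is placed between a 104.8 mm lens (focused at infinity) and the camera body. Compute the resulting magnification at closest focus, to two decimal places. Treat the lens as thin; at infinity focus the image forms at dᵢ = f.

0.18×

The tube moves the image plane from f to f + e, so dᵢ = 104.8 + 19 = 123.8 mm. Focus is achieved when 1/f = 1/dₒ + 1/dᵢ, giving dₒ = 1/(1/f − 1/(f+e)).
Magnification m = dᵢ/dₒ = (f+e)·(1/f − 1/(f+e)) = e/f = 19/104.8 ≈ 0.1813.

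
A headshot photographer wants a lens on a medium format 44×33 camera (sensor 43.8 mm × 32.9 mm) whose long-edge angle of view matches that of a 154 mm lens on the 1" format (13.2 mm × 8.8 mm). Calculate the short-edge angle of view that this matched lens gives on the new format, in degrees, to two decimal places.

Equal long-edge AOV ⇒ f₂ = f₁ · 43.8/13.2 = 154 × 3.31818 ≈ 511.0000 mm.
Short-edge AOV on the new format = 2·arctan(32.9 / (2 × 511.0000)) = 2·arctan(0.03219) ≈ 3.6876°.

3.69°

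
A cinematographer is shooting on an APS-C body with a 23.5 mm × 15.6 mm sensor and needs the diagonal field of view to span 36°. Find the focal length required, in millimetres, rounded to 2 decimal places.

43.41 mm

Sensor diagonal = √(23.5² + 15.6²) = √795.6100 ≈ 28.2066 mm.
From α = 2·arctan(d/2f) we get f = d / (2·tan(α/2)).
With d = 28.2066 mm and α/2 = 18°, tan(α/2) ≈ 0.32492, so f ≈ 28.2066 / 0.64984 ≈ 43.4054 mm.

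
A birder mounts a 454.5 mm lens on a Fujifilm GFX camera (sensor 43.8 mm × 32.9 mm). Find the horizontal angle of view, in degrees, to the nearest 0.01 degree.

5.52°

Angle of view α = 2·arctan(w/2f) with w = 43.8 mm and f = 454.5 mm.
w/2f = 0.04818; arctan(0.04818) ≈ 2.7587°, so α ≈ 5.5173°.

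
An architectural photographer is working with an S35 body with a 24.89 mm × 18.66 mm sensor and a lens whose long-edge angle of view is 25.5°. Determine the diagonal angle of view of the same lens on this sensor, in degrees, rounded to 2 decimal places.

From the long-edge AOV: f = 24.89 / (2·tan(12.75°)) = 24.89 / 0.45255 ≈ 54.9990 mm.
Sensor diagonal = √(24.89² + 18.66²) = √967.7077 ≈ 31.1080 mm.
Diagonal AOV = 2·arctan(31.1080 / (2 × 54.9990)) = 2·arctan(0.28281) ≈ 31.5824°.

31.58°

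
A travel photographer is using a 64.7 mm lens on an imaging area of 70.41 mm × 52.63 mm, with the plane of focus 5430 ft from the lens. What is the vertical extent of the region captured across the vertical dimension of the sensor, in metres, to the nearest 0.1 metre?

dₒ: 5430 ft × 304.8 mm/ft = 1655063.95 mm.
Similar triangles through the lens centre give W/dₒ = h/dᵢ; with 1/f = 1/dₒ + 1/dᵢ this gives W = h·(dₒ − f)/f.
W = 52.63 mm × (1.65506e+06 − 64.7) / 64.7 = 52.63 × 25579.5865 ≈ 1346253.638 mm = 1346.25 m.

1346.3 m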